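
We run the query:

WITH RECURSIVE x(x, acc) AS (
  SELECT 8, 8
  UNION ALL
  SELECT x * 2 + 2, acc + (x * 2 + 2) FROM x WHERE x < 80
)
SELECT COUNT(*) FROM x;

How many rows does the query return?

5

Base: x=8, acc=8.
Iteration 1: 8 < 80 holds -> x = 8 * 2 + 2 = 18, acc = 8 + 18 = 26.
Iteration 2: 18 < 80 holds -> x = 18 * 2 + 2 = 38, acc = 26 + 38 = 64.
Iteration 3: 38 < 80 holds -> x = 38 * 2 + 2 = 78, acc = 64 + 78 = 142.
Iteration 4: 78 < 80 holds -> x = 78 * 2 + 2 = 158, acc = 142 + 158 = 300.
Iteration 5: 158 < 80 fails; recursion stops.
Total rows emitted: 5.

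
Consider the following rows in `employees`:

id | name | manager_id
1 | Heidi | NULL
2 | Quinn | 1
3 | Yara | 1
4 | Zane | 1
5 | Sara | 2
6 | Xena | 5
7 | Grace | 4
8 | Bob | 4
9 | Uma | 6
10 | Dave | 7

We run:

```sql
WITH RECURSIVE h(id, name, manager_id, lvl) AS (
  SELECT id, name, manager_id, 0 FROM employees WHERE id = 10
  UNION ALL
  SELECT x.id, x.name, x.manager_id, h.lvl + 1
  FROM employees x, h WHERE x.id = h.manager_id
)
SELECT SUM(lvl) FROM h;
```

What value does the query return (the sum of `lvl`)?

Base: id=10 (Dave), manager_id=7, lvl 0.
Iteration 1: join on id=7 -> Grace (id 7, manager_id=4, lvl 1).
Iteration 2: join on id=4 -> Zane (id 4, manager_id=1, lvl 2).
Iteration 3: join on id=1 -> Heidi (id 1, manager_id=NULL, lvl 3).
Iteration 4: manager_id is NULL; no match; recursion stops.
SUM(lvl) = 0 + 1 + 2 + 3 = 6.

6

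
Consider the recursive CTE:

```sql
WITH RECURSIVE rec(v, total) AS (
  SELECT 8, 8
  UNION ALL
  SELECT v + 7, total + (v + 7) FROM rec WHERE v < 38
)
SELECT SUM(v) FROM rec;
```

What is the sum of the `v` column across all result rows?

153

Base: v=8, total=8.
Iteration 1: 8 < 38 holds -> v = 8 + 7 = 15, total = 8 + 15 = 23.
Iteration 2: 15 < 38 holds -> v = 15 + 7 = 22, total = 23 + 22 = 45.
Iteration 3: 22 < 38 holds -> v = 22 + 7 = 29, total = 45 + 29 = 74.
Iteration 4: 29 < 38 holds -> v = 29 + 7 = 36, total = 74 + 36 = 110.
Iteration 5: 36 < 38 holds -> v = 36 + 7 = 43, total = 110 + 43 = 153.
Iteration 6: 43 < 38 fails; recursion stops.
SUM(v) = 8 + 15 + 22 + 29 + 36 + 43 = 153.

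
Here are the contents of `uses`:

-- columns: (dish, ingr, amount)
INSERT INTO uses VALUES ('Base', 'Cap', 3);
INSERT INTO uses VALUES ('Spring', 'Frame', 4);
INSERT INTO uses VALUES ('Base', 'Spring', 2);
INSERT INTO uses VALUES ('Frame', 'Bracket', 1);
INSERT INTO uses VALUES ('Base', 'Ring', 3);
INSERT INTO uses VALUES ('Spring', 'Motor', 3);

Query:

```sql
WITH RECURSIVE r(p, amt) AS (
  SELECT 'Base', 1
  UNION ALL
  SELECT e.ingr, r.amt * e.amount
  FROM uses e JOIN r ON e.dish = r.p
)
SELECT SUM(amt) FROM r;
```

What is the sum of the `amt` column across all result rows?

31

Base: (Base, amt=1).
Iteration 1: components of {Base} -> Cap = 1*3 = 3, Ring = 1*3 = 3, Spring = 1*2 = 2.
Iteration 2: components of {Cap,Ring,Spring} -> Frame = 2*4 = 8, Motor = 2*3 = 6.
Iteration 3: components of {Frame,Motor} -> Bracket = 8*1 = 8.
Iteration 4: no further components; recursion stops.
SUM(amt) = 1 + 2 + 3 + 3 + 6 + 8 + 8 = 31.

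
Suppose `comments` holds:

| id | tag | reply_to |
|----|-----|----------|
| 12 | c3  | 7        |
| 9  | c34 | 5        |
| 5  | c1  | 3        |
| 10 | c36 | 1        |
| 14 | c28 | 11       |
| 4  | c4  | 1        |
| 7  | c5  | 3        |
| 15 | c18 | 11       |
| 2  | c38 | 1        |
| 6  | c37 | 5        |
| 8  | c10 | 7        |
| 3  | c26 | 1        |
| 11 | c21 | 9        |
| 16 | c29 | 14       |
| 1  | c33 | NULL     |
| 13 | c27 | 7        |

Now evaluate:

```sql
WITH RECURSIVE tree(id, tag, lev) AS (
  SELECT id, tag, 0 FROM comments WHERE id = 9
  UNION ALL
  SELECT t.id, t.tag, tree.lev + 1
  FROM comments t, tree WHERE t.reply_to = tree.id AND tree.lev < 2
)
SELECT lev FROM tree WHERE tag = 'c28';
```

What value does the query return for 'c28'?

Base: id=9 (c34) at lev 0.
Iteration 1: rows with reply_to in {9} -> c21 (id 11, lev 1).
Iteration 2: rows with reply_to in {11} -> c28 (id 14, lev 2), c18 (id 15, lev 2).
Iteration 3: lev < 2 fails for all current rows; recursion stops.

2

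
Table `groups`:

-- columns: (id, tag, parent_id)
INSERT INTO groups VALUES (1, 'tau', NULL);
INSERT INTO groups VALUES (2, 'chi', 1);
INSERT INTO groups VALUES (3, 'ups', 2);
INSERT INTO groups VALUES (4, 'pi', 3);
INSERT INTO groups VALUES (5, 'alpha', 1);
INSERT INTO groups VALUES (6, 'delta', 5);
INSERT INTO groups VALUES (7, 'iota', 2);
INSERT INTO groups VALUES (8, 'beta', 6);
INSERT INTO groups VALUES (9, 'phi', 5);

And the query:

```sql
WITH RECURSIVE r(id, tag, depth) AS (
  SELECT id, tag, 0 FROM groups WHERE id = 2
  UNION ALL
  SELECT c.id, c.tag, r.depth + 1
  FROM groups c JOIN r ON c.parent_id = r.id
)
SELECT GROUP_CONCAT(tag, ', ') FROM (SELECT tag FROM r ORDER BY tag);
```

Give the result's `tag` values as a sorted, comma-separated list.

Base: id=2 (chi) at depth 0.
Iteration 1: rows with parent_id in {2} -> ups (id 3, depth 1), iota (id 7, depth 1).
Iteration 2: rows with parent_id in {3,7} -> pi (id 4, depth 2).
Iteration 3: no rows with parent_id in {4}; recursion stops.

chi, iota, pi, ups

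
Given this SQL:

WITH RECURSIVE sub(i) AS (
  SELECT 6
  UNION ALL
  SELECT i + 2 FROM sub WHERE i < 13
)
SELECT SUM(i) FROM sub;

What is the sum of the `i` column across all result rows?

Base: i=6.
Iteration 1: 6 < 13 holds -> i = 6 + 2 = 8.
Iteration 2: 8 < 13 holds -> i = 8 + 2 = 10.
Iteration 3: 10 < 13 holds -> i = 10 + 2 = 12.
Iteration 4: 12 < 13 holds -> i = 12 + 2 = 14.
Iteration 5: 14 < 13 fails; recursion stops.
SUM(i) = 6 + 8 + 10 + 12 + 14 = 50.

50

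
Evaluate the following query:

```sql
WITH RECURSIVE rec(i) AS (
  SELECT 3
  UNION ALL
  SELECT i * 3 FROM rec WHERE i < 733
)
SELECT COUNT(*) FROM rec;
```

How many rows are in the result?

Base: i=3.
Iteration 1: 3 < 733 holds -> i = 3 * 3 = 9.
Iteration 2: 9 < 733 holds -> i = 9 * 3 = 27.
Iteration 3: 27 < 733 holds -> i = 27 * 3 = 81.
Iteration 4: 81 < 733 holds -> i = 81 * 3 = 243.
Iteration 5: 243 < 733 holds -> i = 243 * 3 = 729.
Iteration 6: 729 < 733 holds -> i = 729 * 3 = 2187.
Iteration 7: 2187 < 733 fails; recursion stops.
Total rows emitted: 7.

7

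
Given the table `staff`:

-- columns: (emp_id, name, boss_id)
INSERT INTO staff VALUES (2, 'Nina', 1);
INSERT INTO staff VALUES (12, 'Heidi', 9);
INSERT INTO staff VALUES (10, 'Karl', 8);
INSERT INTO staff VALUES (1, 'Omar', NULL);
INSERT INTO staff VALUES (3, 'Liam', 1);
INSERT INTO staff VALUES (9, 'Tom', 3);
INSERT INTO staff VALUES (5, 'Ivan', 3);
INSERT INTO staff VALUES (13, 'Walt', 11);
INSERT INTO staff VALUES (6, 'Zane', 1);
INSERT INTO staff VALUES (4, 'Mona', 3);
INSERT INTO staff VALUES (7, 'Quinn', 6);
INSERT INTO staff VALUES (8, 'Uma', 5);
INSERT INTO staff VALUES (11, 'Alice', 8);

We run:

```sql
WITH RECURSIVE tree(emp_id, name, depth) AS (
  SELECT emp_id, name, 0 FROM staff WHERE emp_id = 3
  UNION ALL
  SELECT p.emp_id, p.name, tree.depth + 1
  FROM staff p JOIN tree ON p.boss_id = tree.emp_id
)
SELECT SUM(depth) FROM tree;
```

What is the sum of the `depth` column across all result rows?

Base: emp_id=3 (Liam) at depth 0.
Iteration 1: rows with boss_id in {3} -> Mona (id 4, depth 1), Ivan (id 5, depth 1), Tom (id 9, depth 1).
Iteration 2: rows with boss_id in {4,5,9} -> Uma (id 8, depth 2), Heidi (id 12, depth 2).
Iteration 3: rows with boss_id in {8,12} -> Karl (id 10, depth 3), Alice (id 11, depth 3).
Iteration 4: rows with boss_id in {10,11} -> Walt (id 13, depth 4).
Iteration 5: no rows with boss_id in {13}; recursion stops.
SUM(depth) = 0 + 1 + 1 + 1 + 2 + 2 + 3 + 3 + 4 = 17.

17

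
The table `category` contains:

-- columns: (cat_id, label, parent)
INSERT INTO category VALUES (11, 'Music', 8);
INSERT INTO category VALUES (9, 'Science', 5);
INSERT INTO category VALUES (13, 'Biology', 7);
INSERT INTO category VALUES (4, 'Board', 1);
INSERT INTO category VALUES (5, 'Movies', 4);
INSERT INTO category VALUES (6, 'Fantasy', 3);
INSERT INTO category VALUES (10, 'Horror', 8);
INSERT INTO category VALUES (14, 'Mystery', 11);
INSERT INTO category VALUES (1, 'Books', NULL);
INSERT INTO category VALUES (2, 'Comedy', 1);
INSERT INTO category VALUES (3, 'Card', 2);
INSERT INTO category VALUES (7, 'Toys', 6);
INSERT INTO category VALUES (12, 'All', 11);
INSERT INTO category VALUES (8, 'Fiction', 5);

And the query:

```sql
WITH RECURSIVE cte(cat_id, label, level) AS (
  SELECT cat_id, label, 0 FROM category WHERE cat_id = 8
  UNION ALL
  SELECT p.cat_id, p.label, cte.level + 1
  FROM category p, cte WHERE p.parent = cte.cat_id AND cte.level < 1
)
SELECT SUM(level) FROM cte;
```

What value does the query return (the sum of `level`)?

Base: cat_id=8 (Fiction) at level 0.
Iteration 1: rows with parent in {8} -> Horror (id 10, level 1), Music (id 11, level 1).
Iteration 2: level < 1 fails for all current rows; recursion stops.
SUM(level) = 0 + 1 + 1 = 2.

2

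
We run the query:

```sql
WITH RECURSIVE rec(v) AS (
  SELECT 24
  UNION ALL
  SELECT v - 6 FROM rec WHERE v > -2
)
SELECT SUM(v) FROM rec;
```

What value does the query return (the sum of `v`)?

Base: v=24.
Iteration 1: 24 > -2 holds -> v = 24 - 6 = 18.
Iteration 2: 18 > -2 holds -> v = 18 - 6 = 12.
Iteration 3: 12 > -2 holds -> v = 12 - 6 = 6.
Iteration 4: 6 > -2 holds -> v = 6 - 6 = 0.
Iteration 5: 0 > -2 holds -> v = 0 - 6 = -6.
Iteration 6: -6 > -2 fails; recursion stops.
SUM(v) = 24 + 18 + 12 + 6 + 0 + -6 = 54.

54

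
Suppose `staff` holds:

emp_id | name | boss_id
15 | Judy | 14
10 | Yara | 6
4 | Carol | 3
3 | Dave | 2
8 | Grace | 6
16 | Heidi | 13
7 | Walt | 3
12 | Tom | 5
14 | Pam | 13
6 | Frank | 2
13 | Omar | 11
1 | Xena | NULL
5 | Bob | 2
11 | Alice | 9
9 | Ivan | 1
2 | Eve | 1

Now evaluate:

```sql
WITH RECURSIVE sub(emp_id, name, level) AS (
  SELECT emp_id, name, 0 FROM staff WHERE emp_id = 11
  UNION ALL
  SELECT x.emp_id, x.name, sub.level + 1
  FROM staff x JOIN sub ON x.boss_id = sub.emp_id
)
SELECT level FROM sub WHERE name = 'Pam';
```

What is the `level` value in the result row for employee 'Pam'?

2

Base: emp_id=11 (Alice) at level 0.
Iteration 1: rows with boss_id in {11} -> Omar (id 13, level 1).
Iteration 2: rows with boss_id in {13} -> Pam (id 14, level 2), Heidi (id 16, level 2).
Iteration 3: rows with boss_id in {14,16} -> Judy (id 15, level 3).
Iteration 4: no rows with boss_id in {15}; recursion stops.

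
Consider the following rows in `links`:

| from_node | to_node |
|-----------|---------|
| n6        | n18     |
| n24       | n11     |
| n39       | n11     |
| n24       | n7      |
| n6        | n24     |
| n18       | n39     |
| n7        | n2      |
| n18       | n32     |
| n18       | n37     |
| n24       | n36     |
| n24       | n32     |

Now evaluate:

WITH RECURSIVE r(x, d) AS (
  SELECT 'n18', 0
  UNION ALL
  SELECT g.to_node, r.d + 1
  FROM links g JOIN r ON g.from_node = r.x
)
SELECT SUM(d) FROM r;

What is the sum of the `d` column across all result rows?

Base: (n18, d=0).
Iteration 1: edges from {n18} -> (n32, d=1), (n37, d=1), (n39, d=1).
Iteration 2: edges from {n32,n37,n39} -> (n11, d=2).
Iteration 3: no outgoing edges from {n11}; recursion stops.
SUM(d) = 0 + 1 + 1 + 1 + 2 = 5.

5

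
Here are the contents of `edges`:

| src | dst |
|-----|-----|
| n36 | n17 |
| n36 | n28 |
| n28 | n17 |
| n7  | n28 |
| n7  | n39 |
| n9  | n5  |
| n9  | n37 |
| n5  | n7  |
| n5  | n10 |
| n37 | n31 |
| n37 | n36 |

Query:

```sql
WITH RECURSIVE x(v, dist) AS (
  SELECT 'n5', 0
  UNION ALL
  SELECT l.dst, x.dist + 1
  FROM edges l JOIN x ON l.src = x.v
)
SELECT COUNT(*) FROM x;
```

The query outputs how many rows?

6

Base: (n5, dist=0).
Iteration 1: edges from {n5} -> (n10, dist=1), (n7, dist=1).
Iteration 2: edges from {n10,n7} -> (n28, dist=2), (n39, dist=2).
Iteration 3: edges from {n28,n39} -> (n17, dist=3).
Iteration 4: no outgoing edges from {n17}; recursion stops.
Total rows emitted: 6.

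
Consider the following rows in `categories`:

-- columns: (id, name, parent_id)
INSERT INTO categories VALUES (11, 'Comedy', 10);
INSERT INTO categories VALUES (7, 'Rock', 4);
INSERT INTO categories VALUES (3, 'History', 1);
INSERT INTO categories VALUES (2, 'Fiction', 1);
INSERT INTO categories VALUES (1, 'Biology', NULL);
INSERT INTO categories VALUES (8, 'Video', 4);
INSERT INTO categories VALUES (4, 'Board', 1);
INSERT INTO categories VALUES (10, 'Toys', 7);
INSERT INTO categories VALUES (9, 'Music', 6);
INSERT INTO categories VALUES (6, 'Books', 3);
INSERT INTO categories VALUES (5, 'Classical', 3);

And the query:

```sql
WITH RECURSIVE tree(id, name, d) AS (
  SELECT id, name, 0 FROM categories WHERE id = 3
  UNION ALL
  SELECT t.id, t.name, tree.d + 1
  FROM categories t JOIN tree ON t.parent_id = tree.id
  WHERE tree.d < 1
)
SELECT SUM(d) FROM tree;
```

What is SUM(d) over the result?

Base: id=3 (History) at d 0.
Iteration 1: rows with parent_id in {3} -> Classical (id 5, d 1), Books (id 6, d 1).
Iteration 2: d < 1 fails for all current rows; recursion stops.
SUM(d) = 0 + 1 + 1 = 2.

2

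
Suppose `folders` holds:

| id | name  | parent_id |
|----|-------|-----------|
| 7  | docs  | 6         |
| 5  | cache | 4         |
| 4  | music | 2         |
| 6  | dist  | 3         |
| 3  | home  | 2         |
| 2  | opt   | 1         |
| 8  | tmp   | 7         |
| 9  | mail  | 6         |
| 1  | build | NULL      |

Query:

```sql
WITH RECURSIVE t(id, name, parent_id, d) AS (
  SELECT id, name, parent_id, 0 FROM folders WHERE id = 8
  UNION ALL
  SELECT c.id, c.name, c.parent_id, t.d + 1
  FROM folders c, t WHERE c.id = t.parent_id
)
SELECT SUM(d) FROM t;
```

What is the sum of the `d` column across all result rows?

Base: id=8 (tmp), parent_id=7, d 0.
Iteration 1: join on id=7 -> docs (id 7, parent_id=6, d 1).
Iteration 2: join on id=6 -> dist (id 6, parent_id=3, d 2).
Iteration 3: join on id=3 -> home (id 3, parent_id=2, d 3).
Iteration 4: join on id=2 -> opt (id 2, parent_id=1, d 4).
Iteration 5: join on id=1 -> build (id 1, parent_id=NULL, d 5).
Iteration 6: parent_id is NULL; no match; recursion stops.
SUM(d) = 0 + 1 + 2 + 3 + 4 + 5 = 15.

15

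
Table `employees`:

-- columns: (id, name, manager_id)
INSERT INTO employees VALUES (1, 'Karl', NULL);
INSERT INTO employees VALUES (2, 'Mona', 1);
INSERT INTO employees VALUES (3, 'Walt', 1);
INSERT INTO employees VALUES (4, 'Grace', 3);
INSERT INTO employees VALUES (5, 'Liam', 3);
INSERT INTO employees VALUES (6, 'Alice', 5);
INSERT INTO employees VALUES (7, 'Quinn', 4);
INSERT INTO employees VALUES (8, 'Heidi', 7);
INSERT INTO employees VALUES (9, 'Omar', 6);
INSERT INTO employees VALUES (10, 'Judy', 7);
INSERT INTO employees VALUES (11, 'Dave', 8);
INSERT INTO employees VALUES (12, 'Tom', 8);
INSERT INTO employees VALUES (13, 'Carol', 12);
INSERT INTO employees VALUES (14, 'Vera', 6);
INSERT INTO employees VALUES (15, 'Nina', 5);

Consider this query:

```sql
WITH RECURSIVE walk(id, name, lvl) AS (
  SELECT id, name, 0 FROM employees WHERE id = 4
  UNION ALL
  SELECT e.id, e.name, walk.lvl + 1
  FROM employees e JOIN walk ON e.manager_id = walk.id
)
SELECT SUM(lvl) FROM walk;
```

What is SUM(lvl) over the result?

Base: id=4 (Grace) at lvl 0.
Iteration 1: rows with manager_id in {4} -> Quinn (id 7, lvl 1).
Iteration 2: rows with manager_id in {7} -> Heidi (id 8, lvl 2), Judy (id 10, lvl 2).
Iteration 3: rows with manager_id in {8,10} -> Dave (id 11, lvl 3), Tom (id 12, lvl 3).
Iteration 4: rows with manager_id in {11,12} -> Carol (id 13, lvl 4).
Iteration 5: no rows with manager_id in {13}; recursion stops.
SUM(lvl) = 0 + 1 + 2 + 2 + 3 + 3 + 4 = 15.

15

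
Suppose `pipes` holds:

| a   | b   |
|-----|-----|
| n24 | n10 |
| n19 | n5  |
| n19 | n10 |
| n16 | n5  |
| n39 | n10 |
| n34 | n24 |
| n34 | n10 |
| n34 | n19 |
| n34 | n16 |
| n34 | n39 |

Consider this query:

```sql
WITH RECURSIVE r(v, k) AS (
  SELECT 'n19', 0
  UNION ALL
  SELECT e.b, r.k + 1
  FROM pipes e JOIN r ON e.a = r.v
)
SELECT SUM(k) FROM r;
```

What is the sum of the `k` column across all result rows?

2

Base: (n19, k=0).
Iteration 1: edges from {n19} -> (n10, k=1), (n5, k=1).
Iteration 2: no outgoing edges from {n10,n5}; recursion stops.
SUM(k) = 0 + 1 + 1 = 2.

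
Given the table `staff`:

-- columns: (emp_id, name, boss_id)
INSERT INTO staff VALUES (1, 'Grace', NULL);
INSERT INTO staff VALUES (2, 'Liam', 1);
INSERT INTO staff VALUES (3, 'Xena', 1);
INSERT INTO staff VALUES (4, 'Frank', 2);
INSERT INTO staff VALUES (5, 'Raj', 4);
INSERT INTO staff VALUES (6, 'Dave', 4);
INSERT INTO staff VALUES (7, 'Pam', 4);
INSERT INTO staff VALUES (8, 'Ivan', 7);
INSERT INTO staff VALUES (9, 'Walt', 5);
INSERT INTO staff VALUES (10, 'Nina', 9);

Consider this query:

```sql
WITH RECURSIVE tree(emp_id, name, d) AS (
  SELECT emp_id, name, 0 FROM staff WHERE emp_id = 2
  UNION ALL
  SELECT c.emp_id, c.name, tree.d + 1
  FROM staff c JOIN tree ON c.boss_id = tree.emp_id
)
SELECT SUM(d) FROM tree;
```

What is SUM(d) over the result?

17

Base: emp_id=2 (Liam) at d 0.
Iteration 1: rows with boss_id in {2} -> Frank (id 4, d 1).
Iteration 2: rows with boss_id in {4} -> Raj (id 5, d 2), Dave (id 6, d 2), Pam (id 7, d 2).
Iteration 3: rows with boss_id in {5,6,7} -> Ivan (id 8, d 3), Walt (id 9, d 3).
Iteration 4: rows with boss_id in {8,9} -> Nina (id 10, d 4).
Iteration 5: no rows with boss_id in {10}; recursion stops.
SUM(d) = 0 + 1 + 2 + 2 + 2 + 3 + 3 + 4 = 17.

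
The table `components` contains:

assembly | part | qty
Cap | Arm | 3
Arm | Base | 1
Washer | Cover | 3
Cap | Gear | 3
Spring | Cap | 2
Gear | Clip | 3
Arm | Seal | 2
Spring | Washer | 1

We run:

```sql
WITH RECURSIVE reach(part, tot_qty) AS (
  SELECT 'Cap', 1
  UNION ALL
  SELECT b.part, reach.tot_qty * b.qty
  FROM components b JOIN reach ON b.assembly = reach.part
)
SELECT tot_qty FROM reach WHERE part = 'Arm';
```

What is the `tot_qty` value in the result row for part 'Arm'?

Base: (Cap, tot_qty=1).
Iteration 1: components of {Cap} -> Arm = 1*3 = 3, Gear = 1*3 = 3.
Iteration 2: components of {Arm,Gear} -> Base = 3*1 = 3, Clip = 3*3 = 9, Seal = 3*2 = 6.
Iteration 3: no further components; recursion stops.

3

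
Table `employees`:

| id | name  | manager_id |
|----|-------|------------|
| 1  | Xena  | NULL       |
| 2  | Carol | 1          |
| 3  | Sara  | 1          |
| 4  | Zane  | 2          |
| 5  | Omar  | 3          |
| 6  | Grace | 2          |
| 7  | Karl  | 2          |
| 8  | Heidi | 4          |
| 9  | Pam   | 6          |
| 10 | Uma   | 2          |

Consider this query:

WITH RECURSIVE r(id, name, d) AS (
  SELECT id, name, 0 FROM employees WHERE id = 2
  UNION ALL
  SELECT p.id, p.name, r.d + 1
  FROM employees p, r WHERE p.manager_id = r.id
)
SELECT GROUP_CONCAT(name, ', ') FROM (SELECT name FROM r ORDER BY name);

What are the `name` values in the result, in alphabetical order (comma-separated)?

Carol, Grace, Heidi, Karl, Pam, Uma, Zane

Base: id=2 (Carol) at d 0.
Iteration 1: rows with manager_id in {2} -> Zane (id 4, d 1), Grace (id 6, d 1), Karl (id 7, d 1), Uma (id 10, d 1).
Iteration 2: rows with manager_id in {4,6,7,10} -> Heidi (id 8, d 2), Pam (id 9, d 2).
Iteration 3: no rows with manager_id in {8,9}; recursion stops.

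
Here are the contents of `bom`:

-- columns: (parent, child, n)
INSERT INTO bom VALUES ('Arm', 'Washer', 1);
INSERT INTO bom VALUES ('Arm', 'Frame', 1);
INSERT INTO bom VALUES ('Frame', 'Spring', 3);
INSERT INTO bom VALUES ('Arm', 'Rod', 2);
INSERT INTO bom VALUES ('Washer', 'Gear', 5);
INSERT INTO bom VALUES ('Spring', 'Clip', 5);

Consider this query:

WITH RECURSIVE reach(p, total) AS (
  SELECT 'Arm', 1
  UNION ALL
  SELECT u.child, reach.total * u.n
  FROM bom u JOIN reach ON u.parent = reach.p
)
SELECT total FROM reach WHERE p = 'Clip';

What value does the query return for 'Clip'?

15

Base: (Arm, total=1).
Iteration 1: components of {Arm} -> Frame = 1*1 = 1, Rod = 1*2 = 2, Washer = 1*1 = 1.
Iteration 2: components of {Frame,Rod,Washer} -> Gear = 1*5 = 5, Spring = 1*3 = 3.
Iteration 3: components of {Gear,Spring} -> Clip = 3*5 = 15.
Iteration 4: no further components; recursion stops.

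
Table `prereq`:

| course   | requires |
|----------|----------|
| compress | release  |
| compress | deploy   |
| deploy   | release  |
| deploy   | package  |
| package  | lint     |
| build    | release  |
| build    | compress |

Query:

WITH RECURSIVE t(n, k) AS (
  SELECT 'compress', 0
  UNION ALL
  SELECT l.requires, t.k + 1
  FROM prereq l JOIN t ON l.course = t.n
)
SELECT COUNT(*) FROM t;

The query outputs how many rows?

6

Base: (compress, k=0).
Iteration 1: edges from {compress} -> (deploy, k=1), (release, k=1).
Iteration 2: edges from {deploy,release} -> (package, k=2), (release, k=2).
Iteration 3: edges from {package,release} -> (lint, k=3).
Iteration 4: no outgoing edges from {lint}; recursion stops.
Total rows emitted: 6.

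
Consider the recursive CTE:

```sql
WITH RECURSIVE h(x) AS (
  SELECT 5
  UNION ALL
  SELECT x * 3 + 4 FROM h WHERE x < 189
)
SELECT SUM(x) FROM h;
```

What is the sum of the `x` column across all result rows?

837

Base: x=5.
Iteration 1: 5 < 189 holds -> x = 5 * 3 + 4 = 19.
Iteration 2: 19 < 189 holds -> x = 19 * 3 + 4 = 61.
Iteration 3: 61 < 189 holds -> x = 61 * 3 + 4 = 187.
Iteration 4: 187 < 189 holds -> x = 187 * 3 + 4 = 565.
Iteration 5: 565 < 189 fails; recursion stops.
SUM(x) = 5 + 19 + 61 + 187 + 565 = 837.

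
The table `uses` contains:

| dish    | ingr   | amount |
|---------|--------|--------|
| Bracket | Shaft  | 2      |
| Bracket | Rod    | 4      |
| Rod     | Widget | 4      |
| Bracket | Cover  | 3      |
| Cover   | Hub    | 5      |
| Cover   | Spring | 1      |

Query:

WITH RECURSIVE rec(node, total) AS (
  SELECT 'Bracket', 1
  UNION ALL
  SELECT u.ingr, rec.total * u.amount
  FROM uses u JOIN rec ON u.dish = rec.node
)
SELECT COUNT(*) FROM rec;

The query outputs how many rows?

Base: (Bracket, total=1).
Iteration 1: components of {Bracket} -> Cover = 1*3 = 3, Rod = 1*4 = 4, Shaft = 1*2 = 2.
Iteration 2: components of {Cover,Rod,Shaft} -> Hub = 3*5 = 15, Spring = 3*1 = 3, Widget = 4*4 = 16.
Iteration 3: no further components; recursion stops.
Total rows emitted: 7.

7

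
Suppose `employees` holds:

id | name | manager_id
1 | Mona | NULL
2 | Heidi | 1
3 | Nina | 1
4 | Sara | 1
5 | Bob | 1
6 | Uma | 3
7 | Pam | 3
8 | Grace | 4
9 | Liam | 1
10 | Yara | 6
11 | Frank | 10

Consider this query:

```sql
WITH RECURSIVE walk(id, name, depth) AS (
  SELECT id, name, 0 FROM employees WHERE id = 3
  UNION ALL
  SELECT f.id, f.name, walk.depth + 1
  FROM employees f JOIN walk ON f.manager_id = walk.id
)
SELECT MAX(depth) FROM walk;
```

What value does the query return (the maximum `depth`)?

Base: id=3 (Nina) at depth 0.
Iteration 1: rows with manager_id in {3} -> Uma (id 6, depth 1), Pam (id 7, depth 1).
Iteration 2: rows with manager_id in {6,7} -> Yara (id 10, depth 2).
Iteration 3: rows with manager_id in {10} -> Frank (id 11, depth 3).
Iteration 4: no rows with manager_id in {11}; recursion stops.
depth values: 0, 1, 1, 2, 3; the maximum is 3.

3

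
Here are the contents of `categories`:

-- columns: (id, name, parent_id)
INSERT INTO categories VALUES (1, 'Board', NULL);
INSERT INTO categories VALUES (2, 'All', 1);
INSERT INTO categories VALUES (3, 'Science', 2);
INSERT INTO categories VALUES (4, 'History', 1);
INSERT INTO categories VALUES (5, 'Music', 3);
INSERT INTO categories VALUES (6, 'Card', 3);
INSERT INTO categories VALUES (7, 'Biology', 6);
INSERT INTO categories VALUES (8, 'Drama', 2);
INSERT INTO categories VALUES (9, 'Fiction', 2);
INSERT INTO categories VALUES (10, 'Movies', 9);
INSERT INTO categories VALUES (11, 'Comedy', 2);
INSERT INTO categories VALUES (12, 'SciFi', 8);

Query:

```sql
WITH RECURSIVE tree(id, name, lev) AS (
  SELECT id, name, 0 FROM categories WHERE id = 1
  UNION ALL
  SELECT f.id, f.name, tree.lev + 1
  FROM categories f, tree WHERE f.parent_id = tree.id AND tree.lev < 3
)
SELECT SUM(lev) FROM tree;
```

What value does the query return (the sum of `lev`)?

Base: id=1 (Board) at lev 0.
Iteration 1: rows with parent_id in {1} -> All (id 2, lev 1), History (id 4, lev 1).
Iteration 2: rows with parent_id in {2,4} -> Science (id 3, lev 2), Drama (id 8, lev 2), Fiction (id 9, lev 2), Comedy (id 11, lev 2).
Iteration 3: rows with parent_id in {3,8,9,11} -> Music (id 5, lev 3), Card (id 6, lev 3), Movies (id 10, lev 3), SciFi (id 12, lev 3).
Iteration 4: lev < 3 fails for all current rows; recursion stops.
SUM(lev) = 0 + 1 + 1 + 2 + 2 + 2 + 2 + 3 + 3 + 3 + 3 = 22.

22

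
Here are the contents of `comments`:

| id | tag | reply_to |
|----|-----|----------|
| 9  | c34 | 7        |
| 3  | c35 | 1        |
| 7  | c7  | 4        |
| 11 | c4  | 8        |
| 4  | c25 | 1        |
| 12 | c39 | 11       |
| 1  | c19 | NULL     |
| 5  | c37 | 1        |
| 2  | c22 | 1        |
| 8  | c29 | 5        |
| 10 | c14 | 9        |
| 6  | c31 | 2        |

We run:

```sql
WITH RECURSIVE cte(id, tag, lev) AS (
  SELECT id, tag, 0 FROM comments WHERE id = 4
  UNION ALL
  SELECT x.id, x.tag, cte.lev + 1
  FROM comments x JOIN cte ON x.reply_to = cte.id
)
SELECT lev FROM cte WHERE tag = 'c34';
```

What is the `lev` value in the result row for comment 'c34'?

2

Base: id=4 (c25) at lev 0.
Iteration 1: rows with reply_to in {4} -> c7 (id 7, lev 1).
Iteration 2: rows with reply_to in {7} -> c34 (id 9, lev 2).
Iteration 3: rows with reply_to in {9} -> c14 (id 10, lev 3).
Iteration 4: no rows with reply_to in {10}; recursion stops.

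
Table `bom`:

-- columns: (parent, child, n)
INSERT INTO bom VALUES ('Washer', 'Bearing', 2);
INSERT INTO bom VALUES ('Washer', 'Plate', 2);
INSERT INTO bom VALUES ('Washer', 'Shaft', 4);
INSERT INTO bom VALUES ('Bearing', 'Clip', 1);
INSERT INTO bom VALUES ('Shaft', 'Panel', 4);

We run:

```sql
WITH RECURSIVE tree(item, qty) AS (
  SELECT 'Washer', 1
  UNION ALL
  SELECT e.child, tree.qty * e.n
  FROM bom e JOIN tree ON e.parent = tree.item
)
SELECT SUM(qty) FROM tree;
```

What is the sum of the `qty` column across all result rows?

Base: (Washer, qty=1).
Iteration 1: components of {Washer} -> Bearing = 1*2 = 2, Plate = 1*2 = 2, Shaft = 1*4 = 4.
Iteration 2: components of {Bearing,Plate,Shaft} -> Clip = 2*1 = 2, Panel = 4*4 = 16.
Iteration 3: no further components; recursion stops.
SUM(qty) = 1 + 2 + 2 + 4 + 2 + 16 = 27.

27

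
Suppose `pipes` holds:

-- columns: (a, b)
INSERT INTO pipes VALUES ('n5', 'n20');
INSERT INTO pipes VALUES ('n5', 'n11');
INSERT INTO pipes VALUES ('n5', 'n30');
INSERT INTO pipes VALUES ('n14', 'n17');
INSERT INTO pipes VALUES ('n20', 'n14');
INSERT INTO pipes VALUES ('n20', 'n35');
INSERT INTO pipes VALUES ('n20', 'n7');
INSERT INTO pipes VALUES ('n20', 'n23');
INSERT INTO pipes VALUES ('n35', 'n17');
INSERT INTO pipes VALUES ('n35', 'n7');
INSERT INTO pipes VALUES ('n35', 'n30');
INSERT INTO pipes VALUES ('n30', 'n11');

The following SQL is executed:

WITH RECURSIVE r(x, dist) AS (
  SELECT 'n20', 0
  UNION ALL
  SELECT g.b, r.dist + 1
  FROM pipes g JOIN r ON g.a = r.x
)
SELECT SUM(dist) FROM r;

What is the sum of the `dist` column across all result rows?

15

Base: (n20, dist=0).
Iteration 1: edges from {n20} -> (n14, dist=1), (n23, dist=1), (n35, dist=1), (n7, dist=1).
Iteration 2: edges from {n14,n23,n35,n7} -> (n17, dist=2) x2, (n30, dist=2), (n7, dist=2). [UNION ALL keeps all 4 new rows, including repeats]
Iteration 3: edges from {n17,n30,n7} -> (n11, dist=3).
Iteration 4: no outgoing edges from {n11}; recursion stops.
SUM(dist) = 0 + 1 + 1 + 1 + 1 + 2 + 2 + 2 + 2 + 3 = 15.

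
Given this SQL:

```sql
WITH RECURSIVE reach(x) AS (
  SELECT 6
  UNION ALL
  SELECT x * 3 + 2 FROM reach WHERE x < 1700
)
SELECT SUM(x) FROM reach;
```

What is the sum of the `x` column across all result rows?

Base: x=6.
Iteration 1: 6 < 1700 holds -> x = 6 * 3 + 2 = 20.
Iteration 2: 20 < 1700 holds -> x = 20 * 3 + 2 = 62.
Iteration 3: 62 < 1700 holds -> x = 62 * 3 + 2 = 188.
Iteration 4: 188 < 1700 holds -> x = 188 * 3 + 2 = 566.
Iteration 5: 566 < 1700 holds -> x = 566 * 3 + 2 = 1700.
Iteration 6: 1700 < 1700 fails; recursion stops.
SUM(x) = 6 + 20 + 62 + 188 + 566 + 1700 = 2542.

2542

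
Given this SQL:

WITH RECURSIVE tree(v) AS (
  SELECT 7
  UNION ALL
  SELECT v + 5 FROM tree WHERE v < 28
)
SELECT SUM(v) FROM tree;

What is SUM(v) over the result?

Base: v=7.
Iteration 1: 7 < 28 holds -> v = 7 + 5 = 12.
Iteration 2: 12 < 28 holds -> v = 12 + 5 = 17.
Iteration 3: 17 < 28 holds -> v = 17 + 5 = 22.
Iteration 4: 22 < 28 holds -> v = 22 + 5 = 27.
Iteration 5: 27 < 28 holds -> v = 27 + 5 = 32.
Iteration 6: 32 < 28 fails; recursion stops.
SUM(v) = 7 + 12 + 17 + 22 + 27 + 32 = 117.

117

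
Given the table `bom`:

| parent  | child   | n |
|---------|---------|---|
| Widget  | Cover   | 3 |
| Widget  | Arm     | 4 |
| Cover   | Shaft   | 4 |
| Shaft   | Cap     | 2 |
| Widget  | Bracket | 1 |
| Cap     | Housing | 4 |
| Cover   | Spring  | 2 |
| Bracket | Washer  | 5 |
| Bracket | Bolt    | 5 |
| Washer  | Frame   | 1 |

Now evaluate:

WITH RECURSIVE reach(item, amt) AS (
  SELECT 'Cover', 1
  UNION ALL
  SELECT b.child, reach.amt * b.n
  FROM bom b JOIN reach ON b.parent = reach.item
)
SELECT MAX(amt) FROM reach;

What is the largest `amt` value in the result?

Base: (Cover, amt=1).
Iteration 1: components of {Cover} -> Shaft = 1*4 = 4, Spring = 1*2 = 2.
Iteration 2: components of {Shaft,Spring} -> Cap = 4*2 = 8.
Iteration 3: components of {Cap} -> Housing = 8*4 = 32.
Iteration 4: no further components; recursion stops.
amt values: 1, 4, 2, 8, 32; the maximum is 32.

32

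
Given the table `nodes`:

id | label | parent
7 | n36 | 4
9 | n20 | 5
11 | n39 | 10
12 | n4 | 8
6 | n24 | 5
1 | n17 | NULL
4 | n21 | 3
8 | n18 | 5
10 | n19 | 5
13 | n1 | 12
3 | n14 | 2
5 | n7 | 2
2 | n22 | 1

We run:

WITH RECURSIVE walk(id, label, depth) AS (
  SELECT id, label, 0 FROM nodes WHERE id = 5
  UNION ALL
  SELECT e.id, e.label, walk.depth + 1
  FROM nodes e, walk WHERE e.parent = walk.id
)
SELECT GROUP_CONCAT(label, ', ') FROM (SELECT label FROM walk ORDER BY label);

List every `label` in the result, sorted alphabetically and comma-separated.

Base: id=5 (n7) at depth 0.
Iteration 1: rows with parent in {5} -> n24 (id 6, depth 1), n18 (id 8, depth 1), n20 (id 9, depth 1), n19 (id 10, depth 1).
Iteration 2: rows with parent in {6,8,9,10} -> n39 (id 11, depth 2), n4 (id 12, depth 2).
Iteration 3: rows with parent in {11,12} -> n1 (id 13, depth 3).
Iteration 4: no rows with parent in {13}; recursion stops.

n1, n18, n19, n20, n24, n39, n4, n7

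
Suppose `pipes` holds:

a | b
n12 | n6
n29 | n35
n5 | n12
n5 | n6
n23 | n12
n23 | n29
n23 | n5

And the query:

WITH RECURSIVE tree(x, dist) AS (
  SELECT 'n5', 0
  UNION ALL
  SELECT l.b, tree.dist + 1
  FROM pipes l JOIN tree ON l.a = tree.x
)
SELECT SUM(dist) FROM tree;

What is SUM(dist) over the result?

4

Base: (n5, dist=0).
Iteration 1: edges from {n5} -> (n12, dist=1), (n6, dist=1).
Iteration 2: edges from {n12,n6} -> (n6, dist=2).
Iteration 3: no outgoing edges from {n6}; recursion stops.
SUM(dist) = 0 + 1 + 1 + 2 = 4.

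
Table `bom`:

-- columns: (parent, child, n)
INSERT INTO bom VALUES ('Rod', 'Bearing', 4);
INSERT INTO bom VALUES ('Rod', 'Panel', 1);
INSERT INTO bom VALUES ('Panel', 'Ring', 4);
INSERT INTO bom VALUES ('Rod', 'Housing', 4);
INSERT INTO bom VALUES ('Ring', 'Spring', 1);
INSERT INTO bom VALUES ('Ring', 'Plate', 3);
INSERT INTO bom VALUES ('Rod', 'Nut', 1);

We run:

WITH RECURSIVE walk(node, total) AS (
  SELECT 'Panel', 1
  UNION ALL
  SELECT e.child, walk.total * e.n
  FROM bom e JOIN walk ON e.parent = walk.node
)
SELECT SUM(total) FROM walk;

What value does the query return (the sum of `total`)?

21

Base: (Panel, total=1).
Iteration 1: components of {Panel} -> Ring = 1*4 = 4.
Iteration 2: components of {Ring} -> Plate = 4*3 = 12, Spring = 4*1 = 4.
Iteration 3: no further components; recursion stops.
SUM(total) = 1 + 4 + 4 + 12 = 21.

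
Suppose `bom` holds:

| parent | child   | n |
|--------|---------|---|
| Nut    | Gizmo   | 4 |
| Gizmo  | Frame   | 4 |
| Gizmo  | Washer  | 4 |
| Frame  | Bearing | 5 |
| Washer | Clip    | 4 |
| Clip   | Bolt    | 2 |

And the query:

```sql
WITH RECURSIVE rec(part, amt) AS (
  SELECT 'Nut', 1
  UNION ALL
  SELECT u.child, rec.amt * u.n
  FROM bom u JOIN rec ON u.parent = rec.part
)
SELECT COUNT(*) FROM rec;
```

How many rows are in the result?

7

Base: (Nut, amt=1).
Iteration 1: components of {Nut} -> Gizmo = 1*4 = 4.
Iteration 2: components of {Gizmo} -> Frame = 4*4 = 16, Washer = 4*4 = 16.
Iteration 3: components of {Frame,Washer} -> Bearing = 16*5 = 80, Clip = 16*4 = 64.
Iteration 4: components of {Bearing,Clip} -> Bolt = 64*2 = 128.
Iteration 5: no further components; recursion stops.
Total rows emitted: 7.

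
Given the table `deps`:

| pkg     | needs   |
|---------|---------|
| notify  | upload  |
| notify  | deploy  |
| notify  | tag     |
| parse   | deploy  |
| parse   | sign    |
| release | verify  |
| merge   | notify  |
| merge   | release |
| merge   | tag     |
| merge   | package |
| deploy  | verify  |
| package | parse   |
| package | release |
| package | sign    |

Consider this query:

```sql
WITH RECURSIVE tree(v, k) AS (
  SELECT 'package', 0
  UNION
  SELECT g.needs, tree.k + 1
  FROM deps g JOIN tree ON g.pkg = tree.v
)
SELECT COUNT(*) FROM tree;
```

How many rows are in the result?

Base: (package, k=0).
Iteration 1: edges from {package} -> (parse, k=1), (release, k=1), (sign, k=1).
Iteration 2: edges from {parse,release,sign} -> (deploy, k=2), (sign, k=2), (verify, k=2).
Iteration 3: edges from {deploy,sign,verify} -> (verify, k=3).
Iteration 4: no outgoing edges from {verify}; recursion stops.
Total rows emitted: 8.

8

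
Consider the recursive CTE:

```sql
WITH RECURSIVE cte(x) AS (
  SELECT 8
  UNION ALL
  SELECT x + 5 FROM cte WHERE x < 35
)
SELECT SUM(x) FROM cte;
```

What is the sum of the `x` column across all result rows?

Base: x=8.
Iteration 1: 8 < 35 holds -> x = 8 + 5 = 13.
Iteration 2: 13 < 35 holds -> x = 13 + 5 = 18.
Iteration 3: 18 < 35 holds -> x = 18 + 5 = 23.
Iteration 4: 23 < 35 holds -> x = 23 + 5 = 28.
Iteration 5: 28 < 35 holds -> x = 28 + 5 = 33.
Iteration 6: 33 < 35 holds -> x = 33 + 5 = 38.
Iteration 7: 38 < 35 fails; recursion stops.
SUM(x) = 8 + 13 + 18 + 23 + 28 + 33 + 38 = 161.

161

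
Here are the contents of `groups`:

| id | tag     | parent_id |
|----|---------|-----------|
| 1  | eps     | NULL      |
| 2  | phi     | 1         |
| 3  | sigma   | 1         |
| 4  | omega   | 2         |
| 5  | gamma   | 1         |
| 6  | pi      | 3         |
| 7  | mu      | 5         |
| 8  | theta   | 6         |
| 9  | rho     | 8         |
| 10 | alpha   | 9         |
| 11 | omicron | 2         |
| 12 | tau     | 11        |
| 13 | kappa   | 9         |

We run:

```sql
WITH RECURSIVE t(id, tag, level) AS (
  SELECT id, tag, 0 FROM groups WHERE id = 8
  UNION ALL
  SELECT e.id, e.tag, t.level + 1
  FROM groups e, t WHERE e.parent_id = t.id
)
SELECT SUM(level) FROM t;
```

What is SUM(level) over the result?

5

Base: id=8 (theta) at level 0.
Iteration 1: rows with parent_id in {8} -> rho (id 9, level 1).
Iteration 2: rows with parent_id in {9} -> alpha (id 10, level 2), kappa (id 13, level 2).
Iteration 3: no rows with parent_id in {10,13}; recursion stops.
SUM(level) = 0 + 1 + 2 + 2 = 5.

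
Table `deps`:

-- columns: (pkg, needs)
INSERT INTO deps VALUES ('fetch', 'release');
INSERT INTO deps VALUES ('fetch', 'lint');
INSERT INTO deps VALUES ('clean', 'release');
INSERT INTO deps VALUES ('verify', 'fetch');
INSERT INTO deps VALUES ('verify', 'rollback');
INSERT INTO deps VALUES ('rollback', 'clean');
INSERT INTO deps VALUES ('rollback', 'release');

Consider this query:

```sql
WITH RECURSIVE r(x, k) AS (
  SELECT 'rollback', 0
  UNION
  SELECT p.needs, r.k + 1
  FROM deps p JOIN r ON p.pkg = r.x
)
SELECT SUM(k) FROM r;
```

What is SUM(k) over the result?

Base: (rollback, k=0).
Iteration 1: edges from {rollback} -> (clean, k=1), (release, k=1).
Iteration 2: edges from {clean,release} -> (release, k=2).
Iteration 3: no outgoing edges from {release}; recursion stops.
SUM(k) = 0 + 1 + 1 + 2 = 4.

4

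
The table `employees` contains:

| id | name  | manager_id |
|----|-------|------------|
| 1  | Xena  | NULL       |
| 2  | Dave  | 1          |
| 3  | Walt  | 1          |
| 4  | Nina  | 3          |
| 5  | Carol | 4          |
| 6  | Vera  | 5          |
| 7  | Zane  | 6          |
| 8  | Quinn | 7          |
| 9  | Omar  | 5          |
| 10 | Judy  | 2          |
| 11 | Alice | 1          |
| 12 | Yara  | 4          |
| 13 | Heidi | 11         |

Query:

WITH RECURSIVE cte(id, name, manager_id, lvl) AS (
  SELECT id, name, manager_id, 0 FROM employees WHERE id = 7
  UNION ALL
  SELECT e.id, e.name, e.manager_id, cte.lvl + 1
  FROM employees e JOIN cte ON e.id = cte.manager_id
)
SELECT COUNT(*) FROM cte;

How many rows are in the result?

Base: id=7 (Zane), manager_id=6, lvl 0.
Iteration 1: join on id=6 -> Vera (id 6, manager_id=5, lvl 1).
Iteration 2: join on id=5 -> Carol (id 5, manager_id=4, lvl 2).
Iteration 3: join on id=4 -> Nina (id 4, manager_id=3, lvl 3).
Iteration 4: join on id=3 -> Walt (id 3, manager_id=1, lvl 4).
Iteration 5: join on id=1 -> Xena (id 1, manager_id=NULL, lvl 5).
Iteration 6: manager_id is NULL; no match; recursion stops.
Total rows emitted: 6.

6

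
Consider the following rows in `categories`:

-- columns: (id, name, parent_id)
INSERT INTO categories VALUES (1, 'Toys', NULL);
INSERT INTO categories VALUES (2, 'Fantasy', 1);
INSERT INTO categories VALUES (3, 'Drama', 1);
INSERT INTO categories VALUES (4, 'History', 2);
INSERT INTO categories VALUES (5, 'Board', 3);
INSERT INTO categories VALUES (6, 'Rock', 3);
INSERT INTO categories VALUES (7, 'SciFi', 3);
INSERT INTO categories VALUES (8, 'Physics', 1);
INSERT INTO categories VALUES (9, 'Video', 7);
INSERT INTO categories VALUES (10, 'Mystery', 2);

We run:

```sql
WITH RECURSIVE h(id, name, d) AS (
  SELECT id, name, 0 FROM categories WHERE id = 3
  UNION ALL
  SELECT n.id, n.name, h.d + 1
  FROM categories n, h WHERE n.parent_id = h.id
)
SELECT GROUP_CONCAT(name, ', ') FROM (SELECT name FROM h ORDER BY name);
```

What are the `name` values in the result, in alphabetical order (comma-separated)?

Base: id=3 (Drama) at d 0.
Iteration 1: rows with parent_id in {3} -> Board (id 5, d 1), Rock (id 6, d 1), SciFi (id 7, d 1).
Iteration 2: rows with parent_id in {5,6,7} -> Video (id 9, d 2).
Iteration 3: no rows with parent_id in {9}; recursion stops.

Board, Drama, Rock, SciFi, Video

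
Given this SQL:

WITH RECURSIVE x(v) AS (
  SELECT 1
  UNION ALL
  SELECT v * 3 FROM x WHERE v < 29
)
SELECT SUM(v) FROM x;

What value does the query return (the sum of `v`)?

121

Base: v=1.
Iteration 1: 1 < 29 holds -> v = 1 * 3 = 3.
Iteration 2: 3 < 29 holds -> v = 3 * 3 = 9.
Iteration 3: 9 < 29 holds -> v = 9 * 3 = 27.
Iteration 4: 27 < 29 holds -> v = 27 * 3 = 81.
Iteration 5: 81 < 29 fails; recursion stops.
SUM(v) = 1 + 3 + 9 + 27 + 81 = 121.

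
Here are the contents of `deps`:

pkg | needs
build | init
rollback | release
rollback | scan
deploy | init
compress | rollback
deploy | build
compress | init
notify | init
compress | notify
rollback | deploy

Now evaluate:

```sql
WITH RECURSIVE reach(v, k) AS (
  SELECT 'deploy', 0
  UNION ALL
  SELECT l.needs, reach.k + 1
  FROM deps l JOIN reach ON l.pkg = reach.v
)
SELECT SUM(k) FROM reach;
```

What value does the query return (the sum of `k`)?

Base: (deploy, k=0).
Iteration 1: edges from {deploy} -> (build, k=1), (init, k=1).
Iteration 2: edges from {build,init} -> (init, k=2).
Iteration 3: no outgoing edges from {init}; recursion stops.
SUM(k) = 0 + 1 + 1 + 2 = 4.

4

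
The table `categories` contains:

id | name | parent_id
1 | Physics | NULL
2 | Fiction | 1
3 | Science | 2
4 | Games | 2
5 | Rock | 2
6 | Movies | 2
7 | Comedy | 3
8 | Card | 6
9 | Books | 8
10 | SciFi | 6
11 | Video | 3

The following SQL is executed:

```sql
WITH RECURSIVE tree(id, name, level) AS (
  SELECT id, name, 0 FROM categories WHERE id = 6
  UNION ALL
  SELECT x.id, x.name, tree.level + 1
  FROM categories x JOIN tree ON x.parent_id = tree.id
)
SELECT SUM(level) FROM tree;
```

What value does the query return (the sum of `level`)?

Base: id=6 (Movies) at level 0.
Iteration 1: rows with parent_id in {6} -> Card (id 8, level 1), SciFi (id 10, level 1).
Iteration 2: rows with parent_id in {8,10} -> Books (id 9, level 2).
Iteration 3: no rows with parent_id in {9}; recursion stops.
SUM(level) = 0 + 1 + 1 + 2 = 4.

4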